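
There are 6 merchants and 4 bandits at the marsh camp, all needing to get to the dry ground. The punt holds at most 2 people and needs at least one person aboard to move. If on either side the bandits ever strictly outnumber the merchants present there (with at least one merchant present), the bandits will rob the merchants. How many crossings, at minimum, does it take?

17

Counting alone: each trip to the dry ground takes at most 2 across and each return brings at least 1 back, so after t trips out (and t−1 returns) at most 2t − (t−1) of the 10 are across; that first reaches 10 at t = 9, so at least 17 crossings are needed.
The plan below uses exactly 17 crossings, so it is optimal:
1. 2 bandits → the dry ground.  (the marsh camp: 6M 2B; the dry ground: 0M 2B)
2. 1 bandit ← the marsh camp.  (the marsh camp: 6M 3B; the dry ground: 0M 1B)
3. 2 bandits → the dry ground.  (the marsh camp: 6M 1B; the dry ground: 0M 3B)
4. 1 bandit ← the marsh camp.  (the marsh camp: 6M 2B; the dry ground: 0M 2B)
5. 2 merchants → the dry ground.  (the marsh camp: 4M 2B; the dry ground: 2M 2B)
6. 1 bandit ← the marsh camp.  (the marsh camp: 4M 3B; the dry ground: 2M 1B)
7. 1 merchant and 1 bandit → the dry ground.  (the marsh camp: 3M 2B; the dry ground: 3M 2B)
8. 1 bandit ← the marsh camp.  (the marsh camp: 3M 3B; the dry ground: 3M 1B)
9. 2 bandits → the dry ground.  (the marsh camp: 3M 1B; the dry ground: 3M 3B)
10. 1 bandit ← the marsh camp.  (the marsh camp: 3M 2B; the dry ground: 3M 2B)
11. 1 merchant and 1 bandit → the dry ground.  (the marsh camp: 2M 1B; the dry ground: 4M 3B)
12. 1 bandit ← the marsh camp.  (the marsh camp: 2M 2B; the dry ground: 4M 2B)
13. 2 bandits → the dry ground.  (the marsh camp: 2M 0B; the dry ground: 4M 4B)
14. 1 bandit ← the marsh camp.  (the marsh camp: 2M 1B; the dry ground: 4M 3B)
15. 1 merchant and 1 bandit → the dry ground.  (the marsh camp: 1M 0B; the dry ground: 5M 4B)
16. 1 bandit ← the marsh camp.  (the marsh camp: 1M 1B; the dry ground: 5M 3B)
17. 1 merchant and 1 bandit → the dry ground.  (the marsh camp: 0M 0B; the dry ground: 6M 4B)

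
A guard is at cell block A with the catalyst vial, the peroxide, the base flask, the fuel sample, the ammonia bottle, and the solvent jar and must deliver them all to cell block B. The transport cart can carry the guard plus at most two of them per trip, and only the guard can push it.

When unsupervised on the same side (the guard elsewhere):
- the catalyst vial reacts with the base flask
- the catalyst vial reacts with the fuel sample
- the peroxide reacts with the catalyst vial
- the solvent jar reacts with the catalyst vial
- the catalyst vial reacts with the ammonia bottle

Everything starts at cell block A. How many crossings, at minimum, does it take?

9

Counting alone: the guard can take at most 2 across per trip to cell block B, so moving all 6 needs at least 3 loaded trips out, with a return between consecutive ones — at least 5 crossings.
The safety rule pushes this higher. Following every safe sequence of crossings, the most of the 6 that can be at cell block B as the transport cart arrives there on crossings 5, 7 is 4, 5 respectively — never all 6.
So no plan with fewer than 9 crossings exists, and this one achieves 9:
1. Guard goes to cell block B with the catalyst vial.  [cell block A: the ammonia bottle, the base flask, the fuel sample, the peroxide, the solvent jar | cell block B: the catalyst vial]
2. Guard goes back to cell block A alone.  [cell block A: the ammonia bottle, the base flask, the fuel sample, the peroxide, the solvent jar | cell block B: the catalyst vial]
3. Guard goes to cell block B with the base flask and the peroxide.  [cell block A: the ammonia bottle, the fuel sample, the solvent jar | cell block B: the base flask, the catalyst vial, the peroxide]
4. Guard goes back to cell block A with the catalyst vial.  [cell block A: the ammonia bottle, the catalyst vial, the fuel sample, the solvent jar | cell block B: the base flask, the peroxide]
5. Guard goes to cell block B with the catalyst vial and the fuel sample.  [cell block A: the ammonia bottle, the solvent jar | cell block B: the base flask, the catalyst vial, the fuel sample, the peroxide]
6. Guard goes back to cell block A with the catalyst vial.  [cell block A: the ammonia bottle, the catalyst vial, the solvent jar | cell block B: the base flask, the fuel sample, the peroxide]
7. Guard goes to cell block B with the ammonia bottle and the catalyst vial.  [cell block A: the solvent jar | cell block B: the ammonia bottle, the base flask, the catalyst vial, the fuel sample, the peroxide]
8. Guard goes back to cell block A with the catalyst vial.  [cell block A: the catalyst vial, the solvent jar | cell block B: the ammonia bottle, the base flask, the fuel sample, the peroxide]
9. Guard goes to cell block B with the catalyst vial and the solvent jar.  [cell block A: — | cell block B: the ammonia bottle, the base flask, the catalyst vial, the fuel sample, the peroxide, the solvent jar]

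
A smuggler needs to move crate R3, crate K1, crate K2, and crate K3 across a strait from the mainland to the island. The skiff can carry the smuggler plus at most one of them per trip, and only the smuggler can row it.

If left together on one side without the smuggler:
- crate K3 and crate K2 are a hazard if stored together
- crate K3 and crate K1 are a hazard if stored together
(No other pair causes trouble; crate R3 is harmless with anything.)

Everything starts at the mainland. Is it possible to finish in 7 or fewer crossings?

No

Counting alone: the smuggler can take at most 1 across per trip to the island, so moving all 4 needs at least 4 loaded trips out, with a return between consecutive ones — at least 7 crossings.
The safety rule pushes this higher. Following every safe sequence of crossings, the most of the 4 that can be at the island as the skiff arrives there on crossing 7 is 3 — never all 4.
So the move cannot be finished within 7 crossings. (The shortest complete plan takes 9:)
1. Smuggler goes to the island with crate K3.
2. Smuggler goes back to the mainland alone.
3. Smuggler goes to the island with crate R3.
4. Smuggler goes back to the mainland alone.
5. Smuggler goes to the island with crate K1.
6. Smuggler goes back to the mainland with crate K3.
7. Smuggler goes to the island with crate K2.
8. Smuggler goes back to the mainland alone.
9. Smuggler goes to the island with crate K3.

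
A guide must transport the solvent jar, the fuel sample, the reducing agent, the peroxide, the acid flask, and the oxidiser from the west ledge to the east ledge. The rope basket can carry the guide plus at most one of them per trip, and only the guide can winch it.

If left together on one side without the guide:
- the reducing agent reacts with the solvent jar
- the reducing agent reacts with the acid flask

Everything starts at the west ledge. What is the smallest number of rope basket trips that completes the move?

Counting alone: the guide can take at most 1 across per trip to the east ledge, so moving all 6 needs at least 6 loaded trips out, with a return between consecutive ones — at least 11 crossings.
The safety rule pushes this higher. Following every safe sequence of crossings, the most of the 6 that can be at the east ledge as the rope basket arrives there on crossing 11 is 5 — never all 6.
So no plan with fewer than 13 crossings exists, and this one achieves 13:
1. Guide goes to the east ledge with the reducing agent.
2. Guide goes back to the west ledge alone.
3. Guide goes to the east ledge with the solvent jar.
4. Guide goes back to the west ledge with the reducing agent.
5. Guide goes to the east ledge with the acid flask.
6. Guide goes back to the west ledge alone.
7. Guide goes to the east ledge with the fuel sample.
8. Guide goes back to the west ledge alone.
9. Guide goes to the east ledge with the peroxide.
10. Guide goes back to the west ledge alone.
11. Guide goes to the east ledge with the oxidiser.
12. Guide goes back to the west ledge alone.
13. Guide goes to the east ledge with the reducing agent.

13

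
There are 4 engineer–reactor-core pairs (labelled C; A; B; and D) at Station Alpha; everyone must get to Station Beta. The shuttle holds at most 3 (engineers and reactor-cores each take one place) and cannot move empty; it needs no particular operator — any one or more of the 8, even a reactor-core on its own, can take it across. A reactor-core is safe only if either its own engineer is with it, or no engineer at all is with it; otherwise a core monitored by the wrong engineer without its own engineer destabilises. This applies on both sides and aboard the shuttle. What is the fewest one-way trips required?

Counting alone: each trip to Station Beta takes at most 3 across and each return brings at least 1 back, so after t trips out (and t−1 returns) at most 3t − (t−1) of the 8 are across; that first reaches 8 at t = 4, so at least 7 crossings are needed.
The safety rule pushes this higher. Following every safe sequence of crossings, the most of the 8 that can be at Station Beta as the shuttle arrives there on crossing 7 is 7 — never all 8.
So no plan with fewer than 9 crossings exists, and this one achieves 9:
1. engineer C and reactor-core C cross → Station Beta.
2. engineer C crosses ← Station Alpha.
3. engineer A, engineer C, and reactor-core A cross → Station Beta.
4. engineer C and reactor-core C cross ← Station Alpha.
5. engineer B, engineer C, and engineer D cross → Station Beta.
6. reactor-core A crosses ← Station Alpha.
7. reactor-core A and reactor-core C cross → Station Beta.
8. reactor-core C crosses ← Station Alpha.
9. reactor-core B, reactor-core C, and reactor-core D cross → Station Beta.

9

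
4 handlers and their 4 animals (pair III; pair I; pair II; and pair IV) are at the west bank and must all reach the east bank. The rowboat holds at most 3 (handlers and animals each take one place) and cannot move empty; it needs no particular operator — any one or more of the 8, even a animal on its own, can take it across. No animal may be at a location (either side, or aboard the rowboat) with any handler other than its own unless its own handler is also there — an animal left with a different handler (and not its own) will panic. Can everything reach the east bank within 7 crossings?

No

Counting alone: each trip to the east bank takes at most 3 across and each return brings at least 1 back, so after t trips out (and t−1 returns) at most 3t − (t−1) of the 8 are across; that first reaches 8 at t = 4, so at least 7 crossings are needed.
The safety rule pushes this higher. Following every safe sequence of crossings, the most of the 8 that can be at the east bank as the rowboat arrives there on crossing 7 is 7 — never all 8.
So the move cannot be finished within 7 crossings. (The shortest complete plan takes 9:)
1. animal III and handler III cross → the east bank.
2. handler III crosses ← the west bank.
3. animal I, handler I, and handler III cross → the east bank.
4. animal III and handler III cross ← the west bank.
5. handler II, handler III, and handler IV cross → the east bank.
6. animal I crosses ← the west bank.
7. animal I and animal III cross → the east bank.
8. animal III crosses ← the west bank.
9. animal II, animal III, and animal IV cross → the east bank.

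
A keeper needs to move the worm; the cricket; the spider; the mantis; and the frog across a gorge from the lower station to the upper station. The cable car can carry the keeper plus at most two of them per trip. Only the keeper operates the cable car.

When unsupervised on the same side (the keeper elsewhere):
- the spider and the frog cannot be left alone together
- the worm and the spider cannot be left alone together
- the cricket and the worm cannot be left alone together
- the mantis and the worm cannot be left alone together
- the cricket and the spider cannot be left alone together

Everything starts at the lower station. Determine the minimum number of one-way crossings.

7

Counting alone: the keeper can take at most 2 across per trip to the upper station, so moving all 5 needs at least 3 loaded trips out, with a return between consecutive ones — at least 5 crossings.
The safety rule pushes this higher. Following every safe sequence of crossings, the most of the 5 that can be at the upper station as the cable car arrives there on crossing 5 is 4 — never all 5.
So no plan with fewer than 7 crossings exists, and this one achieves 7:
1. Keeper goes to the upper station with the spider and the worm.
2. Keeper goes back to the lower station with the worm.
3. Keeper goes to the upper station with the mantis and the worm.
4. Keeper goes back to the lower station with the worm.
5. Keeper goes to the upper station with the cricket and the frog.
6. Keeper goes back to the lower station with the spider.
7. Keeper goes to the upper station with the spider and the worm.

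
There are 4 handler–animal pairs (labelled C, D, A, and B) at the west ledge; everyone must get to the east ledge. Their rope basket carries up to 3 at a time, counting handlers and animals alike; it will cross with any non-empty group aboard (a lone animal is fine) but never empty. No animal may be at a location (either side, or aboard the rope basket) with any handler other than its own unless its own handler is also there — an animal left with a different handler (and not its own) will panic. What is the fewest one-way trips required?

Counting alone: each trip to the east ledge takes at most 3 across and each return brings at least 1 back, so after t trips out (and t−1 returns) at most 3t − (t−1) of the 8 are across; that first reaches 8 at t = 4, so at least 7 crossings are needed.
The safety rule pushes this higher. Following every safe sequence of crossings, the most of the 8 that can be at the east ledge as the rope basket arrives there on crossing 7 is 7 — never all 8.
So no plan with fewer than 9 crossings exists, and this one achieves 9:
1. animal C and handler C cross → the east ledge.
2. handler C crosses ← the west ledge.
3. animal D, handler C, and handler D cross → the east ledge.
4. animal C and handler C cross ← the west ledge.
5. handler A, handler B, and handler C cross → the east ledge.
6. animal D crosses ← the west ledge.
7. animal C and animal D cross → the east ledge.
8. animal C crosses ← the west ledge.
9. animal A, animal B, and animal C cross → the east ledge.

9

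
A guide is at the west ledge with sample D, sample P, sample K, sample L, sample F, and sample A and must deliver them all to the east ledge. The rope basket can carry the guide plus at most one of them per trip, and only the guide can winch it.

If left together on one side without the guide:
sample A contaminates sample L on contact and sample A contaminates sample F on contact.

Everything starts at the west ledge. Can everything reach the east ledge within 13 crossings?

Yes

Yes — this plan uses 13 crossings (≤ 13):
1. Guide goes to the east ledge with sample A.
2. Guide goes back to the west ledge alone.
3. Guide goes to the east ledge with sample D.
4. Guide goes back to the west ledge alone.
5. Guide goes to the east ledge with sample P.
6. Guide goes back to the west ledge alone.
7. Guide goes to the east ledge with sample K.
8. Guide goes back to the west ledge alone.
9. Guide goes to the east ledge with sample L.
10. Guide goes back to the west ledge with sample A.
11. Guide goes to the east ledge with sample F.
12. Guide goes back to the west ledge alone.
13. Guide goes to the east ledge with sample A.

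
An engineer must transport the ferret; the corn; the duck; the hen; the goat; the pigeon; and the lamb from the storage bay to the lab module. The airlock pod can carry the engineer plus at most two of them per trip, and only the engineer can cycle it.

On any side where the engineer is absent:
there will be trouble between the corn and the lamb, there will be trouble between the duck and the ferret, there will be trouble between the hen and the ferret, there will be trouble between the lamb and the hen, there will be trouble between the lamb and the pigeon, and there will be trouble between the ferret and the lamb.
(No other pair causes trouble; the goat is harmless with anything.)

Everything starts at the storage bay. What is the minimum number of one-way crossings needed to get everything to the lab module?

11

Counting alone: the engineer can take at most 2 across per trip to the lab module, so moving all 7 needs at least 4 loaded trips out, with a return between consecutive ones — at least 7 crossings.
The safety rule pushes this higher. Following every safe sequence of crossings, the most of the 7 that can be at the lab module as the airlock pod arrives there on crossings 7, 9 is 5, 6 respectively — never all 7.
So no plan with fewer than 11 crossings exists, and this one achieves 11:
1. Engineer goes to the lab module with the ferret and the lamb.
2. Engineer goes back to the storage bay with the ferret.
3. Engineer goes to the lab module with the corn and the ferret.
4. Engineer goes back to the storage bay with the lamb.
5. Engineer goes to the lab module with the hen and the pigeon.
6. Engineer goes back to the storage bay with the ferret.
7. Engineer goes to the lab module with the duck and the ferret.
8. Engineer goes back to the storage bay with the ferret.
9. Engineer goes to the lab module with the ferret and the goat.
10. Engineer goes back to the storage bay with the ferret.
11. Engineer goes to the lab module with the ferret and the lamb.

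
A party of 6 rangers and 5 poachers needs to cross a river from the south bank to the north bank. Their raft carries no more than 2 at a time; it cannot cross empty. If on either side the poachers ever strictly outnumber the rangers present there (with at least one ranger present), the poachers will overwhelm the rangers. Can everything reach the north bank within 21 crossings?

Yes

Yes — this plan uses 19 crossings (≤ 21):
1. 2 poachers → the north bank.  (the south bank: 6R 3P; the north bank: 0R 2P)
2. 1 poacher ← the south bank.  (the south bank: 6R 4P; the north bank: 0R 1P)
3. 2 poachers → the north bank.  (the south bank: 6R 2P; the north bank: 0R 3P)
4. 1 poacher ← the south bank.  (the south bank: 6R 3P; the north bank: 0R 2P)
5. 2 rangers → the north bank.  (the south bank: 4R 3P; the north bank: 2R 2P)
6. 1 poacher ← the south bank.  (the south bank: 4R 4P; the north bank: 2R 1P)
7. 1 ranger and 1 poacher → the north bank.  (the south bank: 3R 3P; the north bank: 3R 2P)
8. 1 ranger ← the south bank.  (the south bank: 4R 3P; the north bank: 2R 2P)
9. 1 ranger and 1 poacher → the north bank.  (the south bank: 3R 2P; the north bank: 3R 3P)
10. 1 poacher ← the south bank.  (the south bank: 3R 3P; the north bank: 3R 2P)
11. 1 ranger and 1 poacher → the north bank.  (the south bank: 2R 2P; the north bank: 4R 3P)
12. 1 ranger ← the south bank.  (the south bank: 3R 2P; the north bank: 3R 3P)
13. 1 ranger and 1 poacher → the north bank.  (the south bank: 2R 1P; the north bank: 4R 4P)
14. 1 poacher ← the south bank.  (the south bank: 2R 2P; the north bank: 4R 3P)
15. 1 ranger and 1 poacher → the north bank.  (the south bank: 1R 1P; the north bank: 5R 4P)
16. 1 ranger ← the south bank.  (the south bank: 2R 1P; the north bank: 4R 4P)
17. 1 ranger and 1 poacher → the north bank.  (the south bank: 1R 0P; the north bank: 5R 5P)
18. 1 poacher ← the south bank.  (the south bank: 1R 1P; the north bank: 5R 4P)
19. 1 ranger and 1 poacher → the north bank.  (the south bank: 0R 0P; the north bank: 6R 5P)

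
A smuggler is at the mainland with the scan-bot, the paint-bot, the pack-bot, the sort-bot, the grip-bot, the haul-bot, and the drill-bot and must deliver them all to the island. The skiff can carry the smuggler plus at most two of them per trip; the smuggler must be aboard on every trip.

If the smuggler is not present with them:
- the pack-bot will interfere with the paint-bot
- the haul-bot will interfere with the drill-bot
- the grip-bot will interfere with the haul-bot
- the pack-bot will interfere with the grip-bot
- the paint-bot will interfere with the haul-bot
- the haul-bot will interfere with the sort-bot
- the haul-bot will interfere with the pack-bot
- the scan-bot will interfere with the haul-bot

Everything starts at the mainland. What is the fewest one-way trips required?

Counting alone: the smuggler can take at most 2 across per trip to the island, so moving all 7 needs at least 4 loaded trips out, with a return between consecutive ones — at least 7 crossings.
The safety rule pushes this higher. Following every safe sequence of crossings, the most of the 7 that can be at the island as the skiff arrives there on crossings 7, 9 is 5, 6 respectively — never all 7.
So no plan with fewer than 11 crossings exists, and this one achieves 11:
1. Smuggler goes to the island with the haul-bot and the pack-bot.  [the mainland: the drill-bot, the grip-bot, the paint-bot, the scan-bot, the sort-bot | the island: the haul-bot, the pack-bot]
2. Smuggler goes back to the mainland with the pack-bot.  [the mainland: the drill-bot, the grip-bot, the pack-bot, the paint-bot, the scan-bot, the sort-bot | the island: the haul-bot]
3. Smuggler goes to the island with the pack-bot and the scan-bot.  [the mainland: the drill-bot, the grip-bot, the paint-bot, the sort-bot | the island: the haul-bot, the pack-bot, the scan-bot]
4. Smuggler goes back to the mainland with the haul-bot.  [the mainland: the drill-bot, the grip-bot, the haul-bot, the paint-bot, the sort-bot | the island: the pack-bot, the scan-bot]
5. Smuggler goes to the island with the haul-bot and the sort-bot.  [the mainland: the drill-bot, the grip-bot, the paint-bot | the island: the haul-bot, the pack-bot, the scan-bot, the sort-bot]
6. Smuggler goes back to the mainland with the haul-bot.  [the mainland: the drill-bot, the grip-bot, the haul-bot, the paint-bot | the island: the pack-bot, the scan-bot, the sort-bot]
7. Smuggler goes to the island with the drill-bot and the haul-bot.  [the mainland: the grip-bot, the paint-bot | the island: the drill-bot, the haul-bot, the pack-bot, the scan-bot, the sort-bot]
8. Smuggler goes back to the mainland with the haul-bot.  [the mainland: the grip-bot, the haul-bot, the paint-bot | the island: the drill-bot, the pack-bot, the scan-bot, the sort-bot]
9. Smuggler goes to the island with the grip-bot and the paint-bot.  [the mainland: the haul-bot | the island: the drill-bot, the grip-bot, the pack-bot, the paint-bot, the scan-bot, the sort-bot]
10. Smuggler goes back to the mainland with the pack-bot.  [the mainland: the haul-bot, the pack-bot | the island: the drill-bot, the grip-bot, the paint-bot, the scan-bot, the sort-bot]
11. Smuggler goes to the island with the haul-bot and the pack-bot.  [the mainland: — | the island: the drill-bot, the grip-bot, the haul-bot, the pack-bot, the paint-bot, the scan-bot, the sort-bot]

11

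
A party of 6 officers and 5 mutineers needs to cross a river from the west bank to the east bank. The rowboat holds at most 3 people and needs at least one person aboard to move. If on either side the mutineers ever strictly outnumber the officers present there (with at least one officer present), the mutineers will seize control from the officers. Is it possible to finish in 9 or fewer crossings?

Yes — this plan uses 9 crossings (≤ 9):
1. 3 mutineers → the east bank.  (the west bank: 6O 2M; the east bank: 0O 3M)
2. 1 mutineer ← the west bank.  (the west bank: 6O 3M; the east bank: 0O 2M)
3. 3 officers → the east bank.  (the west bank: 3O 3M; the east bank: 3O 2M)
4. 1 officer ← the west bank.  (the west bank: 4O 3M; the east bank: 2O 2M)
5. 2 officers and 1 mutineer → the east bank.  (the west bank: 2O 2M; the east bank: 4O 3M)
6. 1 officer ← the west bank.  (the west bank: 3O 2M; the east bank: 3O 3M)
7. 2 officers and 1 mutineer → the east bank.  (the west bank: 1O 1M; the east bank: 5O 4M)
8. 1 officer ← the west bank.  (the west bank: 2O 1M; the east bank: 4O 4M)
9. 2 officers and 1 mutineer → the east bank.  (the west bank: 0O 0M; the east bank: 6O 5M)

Yes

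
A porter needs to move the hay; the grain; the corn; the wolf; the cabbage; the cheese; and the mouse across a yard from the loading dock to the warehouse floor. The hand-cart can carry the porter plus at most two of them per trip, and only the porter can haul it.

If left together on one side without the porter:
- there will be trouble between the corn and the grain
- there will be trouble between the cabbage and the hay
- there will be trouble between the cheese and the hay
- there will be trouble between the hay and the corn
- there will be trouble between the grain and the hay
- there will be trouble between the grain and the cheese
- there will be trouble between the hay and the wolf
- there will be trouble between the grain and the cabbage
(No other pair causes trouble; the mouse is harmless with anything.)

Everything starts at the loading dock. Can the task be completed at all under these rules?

Following every safe sequence of crossings from the start, the most of the 7 that can be at the warehouse floor as the hand-cart arrives there on crossings 1, 3, 5, 7 is 2, 3, 4, 5 respectively; the best ever achieved is 5 of 7.
From crossing 9 on, no configuration arises that was not already reachable earlier: only 38 distinct safe configurations (who is on which side, and where the hand-cart is) can ever be reached, none of them has everyone across, and every continuation just revisits them. So no valid plan exists.

No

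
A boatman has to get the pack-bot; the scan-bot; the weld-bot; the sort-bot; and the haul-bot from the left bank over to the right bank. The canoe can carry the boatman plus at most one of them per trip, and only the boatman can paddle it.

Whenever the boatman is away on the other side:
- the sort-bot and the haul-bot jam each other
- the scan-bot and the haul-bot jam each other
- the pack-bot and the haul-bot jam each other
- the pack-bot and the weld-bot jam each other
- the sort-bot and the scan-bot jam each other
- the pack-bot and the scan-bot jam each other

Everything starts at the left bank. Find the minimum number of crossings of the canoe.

impossible

Whatever the first load, the items left behind include a forbidden pair without the boatman. No opening move is safe, so no plan exists.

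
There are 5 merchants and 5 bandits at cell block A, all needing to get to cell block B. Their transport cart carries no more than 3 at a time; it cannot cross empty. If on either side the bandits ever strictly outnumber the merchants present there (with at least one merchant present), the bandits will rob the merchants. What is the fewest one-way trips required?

11

Counting alone: each trip to cell block B takes at most 3 across and each return brings at least 1 back, so after t trips out (and t−1 returns) at most 3t − (t−1) of the 10 are across; that first reaches 10 at t = 5, so at least 9 crossings are needed.
The safety rule pushes this higher. Following every safe sequence of crossings, the most of the 10 that can be at cell block B as the transport cart arrives there on crossing 9 is 9 — never all 10.
So no plan with fewer than 11 crossings exists, and this one achieves 11:
1. 2 bandits → cell block B.  (cell block A: 5M 3B; cell block B: 0M 2B)
2. 1 bandit ← cell block A.  (cell block A: 5M 4B; cell block B: 0M 1B)
3. 3 bandits → cell block B.  (cell block A: 5M 1B; cell block B: 0M 4B)
4. 1 bandit ← cell block A.  (cell block A: 5M 2B; cell block B: 0M 3B)
5. 3 merchants → cell block B.  (cell block A: 2M 2B; cell block B: 3M 3B)
6. 1 merchant and 1 bandit ← cell block A.  (cell block A: 3M 3B; cell block B: 2M 2B)
7. 3 merchants → cell block B.  (cell block A: 0M 3B; cell block B: 5M 2B)
8. 1 bandit ← cell block A.  (cell block A: 0M 4B; cell block B: 5M 1B)
9. 2 bandits → cell block B.  (cell block A: 0M 2B; cell block B: 5M 3B)
10. 1 bandit ← cell block A.  (cell block A: 0M 3B; cell block B: 5M 2B)
11. 3 bandits → cell block B.  (cell block A: 0M 0B; cell block B: 5M 5B)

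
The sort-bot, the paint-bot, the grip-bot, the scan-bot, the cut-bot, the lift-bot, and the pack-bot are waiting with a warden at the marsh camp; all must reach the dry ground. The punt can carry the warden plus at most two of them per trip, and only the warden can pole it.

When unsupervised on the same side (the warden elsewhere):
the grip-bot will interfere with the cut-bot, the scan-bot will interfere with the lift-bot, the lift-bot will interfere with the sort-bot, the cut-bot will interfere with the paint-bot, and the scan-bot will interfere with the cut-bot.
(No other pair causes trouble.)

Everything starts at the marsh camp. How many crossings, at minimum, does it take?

Counting alone: the warden can take at most 2 across per trip to the dry ground, so moving all 7 needs at least 4 loaded trips out, with a return between consecutive ones — at least 7 crossings.
The safety rule pushes this higher. Following every safe sequence of crossings, the most of the 7 that can be at the dry ground as the punt arrives there on crossing 7 is 6 — never all 7.
So no plan with fewer than 9 crossings exists, and this one achieves 9:
1. Warden goes to the dry ground with the cut-bot and the lift-bot.
2. Warden goes back to the marsh camp alone.
3. Warden goes to the dry ground with the sort-bot.
4. Warden goes back to the marsh camp with the lift-bot.
5. Warden goes to the dry ground with the paint-bot and the scan-bot.
6. Warden goes back to the marsh camp with the cut-bot.
7. Warden goes to the dry ground with the grip-bot and the pack-bot.
8. Warden goes back to the marsh camp alone.
9. Warden goes to the dry ground with the cut-bot and the lift-bot.

9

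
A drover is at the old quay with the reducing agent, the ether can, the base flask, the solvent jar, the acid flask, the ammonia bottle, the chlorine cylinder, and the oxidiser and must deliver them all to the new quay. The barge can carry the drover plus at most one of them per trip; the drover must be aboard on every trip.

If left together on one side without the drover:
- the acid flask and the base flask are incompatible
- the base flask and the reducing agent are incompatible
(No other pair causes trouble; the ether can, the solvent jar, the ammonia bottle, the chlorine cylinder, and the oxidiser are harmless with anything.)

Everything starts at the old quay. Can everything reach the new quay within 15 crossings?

Counting alone: the drover can take at most 1 across per trip to the new quay, so moving all 8 needs at least 8 loaded trips out, with a return between consecutive ones — at least 15 crossings.
The safety rule pushes this higher. Following every safe sequence of crossings, the most of the 8 that can be at the new quay as the barge arrives there on crossing 15 is 7 — never all 8.
So the move cannot be finished within 15 crossings. (The shortest complete plan takes 17:)
1. Drover goes to the new quay with the base flask.
2. Drover goes back to the old quay alone.
3. Drover goes to the new quay with the reducing agent.
4. Drover goes back to the old quay with the base flask.
5. Drover goes to the new quay with the acid flask.
6. Drover goes back to the old quay alone.
7. Drover goes to the new quay with the ether can.
8. Drover goes back to the old quay alone.
9. Drover goes to the new quay with the solvent jar.
10. Drover goes back to the old quay alone.
11. Drover goes to the new quay with the ammonia bottle.
12. Drover goes back to the old quay alone.
13. Drover goes to the new quay with the chlorine cylinder.
14. Drover goes back to the old quay alone.
15. Drover goes to the new quay with the oxidiser.
16. Drover goes back to the old quay alone.
17. Drover goes to the new quay with the base flask.

No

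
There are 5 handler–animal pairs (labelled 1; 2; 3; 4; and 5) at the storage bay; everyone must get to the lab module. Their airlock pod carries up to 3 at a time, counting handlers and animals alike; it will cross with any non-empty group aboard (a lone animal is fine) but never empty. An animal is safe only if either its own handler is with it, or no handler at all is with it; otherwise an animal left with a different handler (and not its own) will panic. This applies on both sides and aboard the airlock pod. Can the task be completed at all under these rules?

1. animal 1 and handler 1 cross → the lab module.
2. handler 1 crosses ← the storage bay.
3. animal 2, animal 3, and animal 4 cross → the lab module.
4. animal 1 crosses ← the storage bay.
5. handler 2, handler 3, and handler 4 cross → the lab module.
6. animal 2 and handler 2 cross ← the storage bay.
7. handler 1, handler 2, and handler 5 cross → the lab module.
8. animal 3 crosses ← the storage bay.
9. animal 1 and animal 2 cross → the lab module.
10. animal 1 crosses ← the storage bay.
11. animal 1, animal 3, and animal 5 cross → the lab module.

Yes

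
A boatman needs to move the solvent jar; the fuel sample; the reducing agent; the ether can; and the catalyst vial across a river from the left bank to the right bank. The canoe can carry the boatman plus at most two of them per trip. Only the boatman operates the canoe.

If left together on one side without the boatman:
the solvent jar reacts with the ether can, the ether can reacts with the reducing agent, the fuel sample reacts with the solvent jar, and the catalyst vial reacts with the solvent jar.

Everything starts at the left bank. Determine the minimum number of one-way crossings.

Counting alone: the boatman can take at most 2 across per trip to the right bank, so moving all 5 needs at least 3 loaded trips out, with a return between consecutive ones — at least 5 crossings.
The plan below uses exactly 5 crossings, so it is optimal:
1. Boatman goes to the right bank with the reducing agent and the solvent jar.  [the left bank: the catalyst vial, the ether can, the fuel sample | the right bank: the reducing agent, the solvent jar]
2. Boatman goes back to the left bank alone.  [the left bank: the catalyst vial, the ether can, the fuel sample | the right bank: the reducing agent, the solvent jar]
3. Boatman goes to the right bank with the catalyst vial and the fuel sample.  [the left bank: the ether can | the right bank: the catalyst vial, the fuel sample, the reducing agent, the solvent jar]
4. Boatman goes back to the left bank with the solvent jar.  [the left bank: the ether can, the solvent jar | the right bank: the catalyst vial, the fuel sample, the reducing agent]
5. Boatman goes to the right bank with the ether can and the solvent jar.  [the left bank: — | the right bank: the catalyst vial, the ether can, the fuel sample, the reducing agent, the solvent jar]

5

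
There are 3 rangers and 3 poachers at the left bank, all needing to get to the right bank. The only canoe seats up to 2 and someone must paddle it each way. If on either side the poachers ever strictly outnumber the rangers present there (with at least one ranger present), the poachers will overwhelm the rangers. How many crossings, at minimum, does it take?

11

Counting alone: each trip to the right bank takes at most 2 across and each return brings at least 1 back, so after t trips out (and t−1 returns) at most 2t − (t−1) of the 6 are across; that first reaches 6 at t = 5, so at least 9 crossings are needed.
The safety rule pushes this higher. Following every safe sequence of crossings, the most of the 6 that can be at the right bank as the canoe arrives there on crossing 9 is 5 — never all 6.
So no plan with fewer than 11 crossings exists, and this one achieves 11:
1. 2 poachers → the right bank.  (the left bank: 3R 1P; the right bank: 0R 2P)
2. 1 poacher ← the left bank.  (the left bank: 3R 2P; the right bank: 0R 1P)
3. 2 poachers → the right bank.  (the left bank: 3R 0P; the right bank: 0R 3P)
4. 1 poacher ← the left bank.  (the left bank: 3R 1P; the right bank: 0R 2P)
5. 2 rangers → the right bank.  (the left bank: 1R 1P; the right bank: 2R 2P)
6. 1 ranger and 1 poacher ← the left bank.  (the left bank: 2R 2P; the right bank: 1R 1P)
7. 2 rangers → the right bank.  (the left bank: 0R 2P; the right bank: 3R 1P)
8. 1 poacher ← the left bank.  (the left bank: 0R 3P; the right bank: 3R 0P)
9. 2 poachers → the right bank.  (the left bank: 0R 1P; the right bank: 3R 2P)
10. 1 poacher ← the left bank.  (the left bank: 0R 2P; the right bank: 3R 1P)
11. 2 poachers → the right bank.  (the left bank: 0R 0P; the right bank: 3R 3P)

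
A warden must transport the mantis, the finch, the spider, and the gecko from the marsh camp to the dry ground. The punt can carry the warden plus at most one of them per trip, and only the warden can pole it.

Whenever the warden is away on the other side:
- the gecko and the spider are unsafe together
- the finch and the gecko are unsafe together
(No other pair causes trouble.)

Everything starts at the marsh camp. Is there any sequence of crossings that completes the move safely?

1. Warden goes to the dry ground with the gecko.  [the marsh camp: the finch, the mantis, the spider | the dry ground: the gecko]
2. Warden goes back to the marsh camp alone.  [the marsh camp: the finch, the mantis, the spider | the dry ground: the gecko]
3. Warden goes to the dry ground with the mantis.  [the marsh camp: the finch, the spider | the dry ground: the gecko, the mantis]
4. Warden goes back to the marsh camp alone.  [the marsh camp: the finch, the spider | the dry ground: the gecko, the mantis]
5. Warden goes to the dry ground with the finch.  [the marsh camp: the spider | the dry ground: the finch, the gecko, the mantis]
6. Warden goes back to the marsh camp with the gecko.  [the marsh camp: the gecko, the spider | the dry ground: the finch, the mantis]
7. Warden goes to the dry ground with the spider.  [the marsh camp: the gecko | the dry ground: the finch, the mantis, the spider]
8. Warden goes back to the marsh camp alone.  [the marsh camp: the gecko | the dry ground: the finch, the mantis, the spider]
9. Warden goes to the dry ground with the gecko.  [the marsh camp: — | the dry ground: the finch, the gecko, the mantis, the spider]

Yes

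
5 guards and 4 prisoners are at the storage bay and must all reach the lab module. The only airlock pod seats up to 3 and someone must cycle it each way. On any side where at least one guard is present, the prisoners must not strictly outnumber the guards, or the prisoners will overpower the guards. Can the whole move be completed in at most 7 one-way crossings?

Yes

Yes — this plan uses 7 crossings (≤ 7):
1. 3 prisoners → the lab module.  (the storage bay: 5G 1P; the lab module: 0G 3P)
2. 1 prisoner ← the storage bay.  (the storage bay: 5G 2P; the lab module: 0G 2P)
3. 3 guards → the lab module.  (the storage bay: 2G 2P; the lab module: 3G 2P)
4. 1 guard ← the storage bay.  (the storage bay: 3G 2P; the lab module: 2G 2P)
5. 2 guards and 1 prisoner → the lab module.  (the storage bay: 1G 1P; the lab module: 4G 3P)
6. 1 guard ← the storage bay.  (the storage bay: 2G 1P; the lab module: 3G 3P)
7. 2 guards and 1 prisoner → the lab module.  (the storage bay: 0G 0P; the lab module: 5G 4P)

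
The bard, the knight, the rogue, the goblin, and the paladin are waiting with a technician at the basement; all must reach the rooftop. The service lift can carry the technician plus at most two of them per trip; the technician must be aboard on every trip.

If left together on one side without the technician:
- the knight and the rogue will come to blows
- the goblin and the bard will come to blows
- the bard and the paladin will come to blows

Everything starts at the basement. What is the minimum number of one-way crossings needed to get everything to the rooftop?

Counting alone: the technician can take at most 2 across per trip to the rooftop, so moving all 5 needs at least 3 loaded trips out, with a return between consecutive ones — at least 5 crossings.
The plan below uses exactly 5 crossings, so it is optimal:
1. Technician goes to the rooftop with the bard and the knight.  [the basement: the goblin, the paladin, the rogue | the rooftop: the bard, the knight]
2. Technician goes back to the basement alone.  [the basement: the goblin, the paladin, the rogue | the rooftop: the bard, the knight]
3. Technician goes to the rooftop with the goblin and the paladin.  [the basement: the rogue | the rooftop: the bard, the goblin, the knight, the paladin]
4. Technician goes back to the basement with the bard.  [the basement: the bard, the rogue | the rooftop: the goblin, the knight, the paladin]
5. Technician goes to the rooftop with the bard and the rogue.  [the basement: — | the rooftop: the bard, the goblin, the knight, the paladin, the rogue]

5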